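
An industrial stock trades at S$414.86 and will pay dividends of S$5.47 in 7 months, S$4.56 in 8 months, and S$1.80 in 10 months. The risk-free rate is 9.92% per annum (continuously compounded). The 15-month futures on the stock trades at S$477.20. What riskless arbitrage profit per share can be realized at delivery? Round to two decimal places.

PV(dividends) I = 5.47·e^(−0.0992·7/12) + 4.56·e^(−0.0992·8/12) + 1.80·e^(−0.0992·10/12) = 11.0878
Fair futures F* = (S − I)·e^(rT) = (414.86 − 11.0878)·e^0.124000 = 403.7722 × 1.132016 = 457.0766
Market S$477.20 > fair 457.0766: forward overpriced → cash-and-carry (borrow at r, buy the stock and collect the dividends, short the forward).
Profit at T = |F_mkt − F*| = |477.20 − 457.0766| = S$20.12 per share

S$20.12 per share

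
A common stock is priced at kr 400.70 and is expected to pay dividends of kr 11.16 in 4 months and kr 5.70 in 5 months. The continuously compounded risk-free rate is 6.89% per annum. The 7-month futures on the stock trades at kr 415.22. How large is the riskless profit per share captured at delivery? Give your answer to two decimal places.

PV(dividends) I = 11.16·e^(−0.0689·4/12) + 5.70·e^(−0.0689·5/12) = 16.4453
Fair futures F* = (S − I)·e^(rT) = (400.70 − 16.4453)·e^0.040192 = 384.2547 × 1.041011 = 400.0134
Market kr 415.22 > fair 400.0134: forward overpriced → cash-and-carry (borrow at r, buy the stock and collect the dividends, short the forward).
Profit at T = |F_mkt − F*| = |415.22 − 400.0134| = kr 15.21 per share

kr 15.21 per share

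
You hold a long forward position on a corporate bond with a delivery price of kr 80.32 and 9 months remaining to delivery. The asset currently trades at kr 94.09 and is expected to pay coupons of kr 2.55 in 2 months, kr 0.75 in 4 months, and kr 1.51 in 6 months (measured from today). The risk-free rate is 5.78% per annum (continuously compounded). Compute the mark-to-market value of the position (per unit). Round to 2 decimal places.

kr 12.45

PV(remaining coupons) I = 2.55·e^(−0.0578·2/12) + 0.75·e^(−0.0578·4/12) + 1.51·e^(−0.0578·6/12) = 4.7282
Current forward F = (S − I)·e^(rT) = (94.09 − 4.7282)·e^(0.0578·9/12) = 89.3618 × 1.044303 = 93.3208
Value (long) = (F − K)·e^(−rT) = (93.3208 − 80.32) × 0.957576 = 12.4493
Value = kr 12.45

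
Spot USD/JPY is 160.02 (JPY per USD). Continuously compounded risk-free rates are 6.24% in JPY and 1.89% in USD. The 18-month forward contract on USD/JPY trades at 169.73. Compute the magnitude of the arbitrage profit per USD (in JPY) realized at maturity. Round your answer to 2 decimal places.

Fair forward: F* = S·e^(carry·T), with carry = (r_JPY − r_USD) = 0.0624 − 0.0189 = 0.0435
F* = 160.02 · e^(0.0435 × 18/12) = 160.02 · e^0.065250 = 160.02 × 1.067426 = 170.8095
Market 169.73 < fair 170.8095: forward underpriced → reverse cash-and-carry (short spot, go long the forward).
At maturity, profit = |F_mkt − F*| = |169.73 − 170.8095| = 1.08 per USD (in JPY)

1.08 per USD (in JPY)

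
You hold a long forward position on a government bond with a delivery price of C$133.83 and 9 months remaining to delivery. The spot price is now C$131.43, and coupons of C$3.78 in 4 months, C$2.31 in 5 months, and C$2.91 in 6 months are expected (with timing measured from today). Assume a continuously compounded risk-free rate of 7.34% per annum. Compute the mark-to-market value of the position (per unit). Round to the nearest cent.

PV(remaining coupons) I = 3.78·e^(−0.0734·4/12) + 2.31·e^(−0.0734·5/12) + 2.91·e^(−0.0734·6/12) = 8.7342
Current forward F = (S − I)·e^(rT) = (131.43 − 8.7342)·e^(0.0734·9/12) = 122.6958 × 1.056593 = 129.6395
Value (long) = (F − K)·e^(−rT) = (129.6395 − 133.83) × 0.946438 = -3.9660
Value = -C$3.97

-C$3.97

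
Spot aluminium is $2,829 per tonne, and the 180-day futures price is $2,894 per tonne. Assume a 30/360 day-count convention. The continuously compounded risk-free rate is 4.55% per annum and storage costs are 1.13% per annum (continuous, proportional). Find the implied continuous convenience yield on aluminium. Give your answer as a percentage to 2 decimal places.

F = S·e^((r+u−y)T) ⇒ (r+u−y) = ln(F/S)/T
ln(2894/2829) = 0.022716; /T ⇒ 0.045432
y = r + u − ln(F/S)/T = 0.0455 + 0.0113 − 0.045432 = 0.011368
y = 1.14%

1.14%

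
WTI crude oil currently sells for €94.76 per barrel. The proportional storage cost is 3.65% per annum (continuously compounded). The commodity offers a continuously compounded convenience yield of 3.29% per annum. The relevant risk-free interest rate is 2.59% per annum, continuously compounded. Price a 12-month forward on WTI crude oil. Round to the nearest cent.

Net carry = r + u − y = 0.0259 + 0.0365 − 0.0329 = 0.0295
F = S·e^((r+u−y)T) = 94.76 · e^(0.0295 × 12/12) = 94.76 · e^0.029500
= 94.76 × 1.029939 = €97.60 per barrel

€97.60 per barrel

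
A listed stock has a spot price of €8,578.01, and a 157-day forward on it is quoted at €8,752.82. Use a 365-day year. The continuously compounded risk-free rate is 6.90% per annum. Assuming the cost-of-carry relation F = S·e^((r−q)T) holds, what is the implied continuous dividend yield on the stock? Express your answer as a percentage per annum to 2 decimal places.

2.21%

From F = S·e^((r−q)T): (r − q) = ln(F/S)/T
ln(8752.82/8578.01) = ln(1.020379) = 0.020174
(r − q) = 0.020174 / (157/365) = 0.046901
q = r − ln(F/S)/T = 0.0690 − 0.046901 = 0.022099
q = 2.21%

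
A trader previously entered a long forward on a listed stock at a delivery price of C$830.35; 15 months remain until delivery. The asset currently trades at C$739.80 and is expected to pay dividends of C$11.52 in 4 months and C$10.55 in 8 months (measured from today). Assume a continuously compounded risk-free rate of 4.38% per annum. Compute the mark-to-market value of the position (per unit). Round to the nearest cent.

PV(remaining dividends) I = 11.52·e^(−0.0438·4/12) + 10.55·e^(−0.0438·8/12) = 21.5994
Current forward F = (S − I)·e^(rT) = (739.80 − 21.5994)·e^(0.0438·15/12) = 718.2006 × 1.056277 = 758.6188
Value (long) = (F − K)·e^(−rT) = (758.6188 − 830.35) × 0.946722 = -67.9095
Value = -C$67.91

-C$67.91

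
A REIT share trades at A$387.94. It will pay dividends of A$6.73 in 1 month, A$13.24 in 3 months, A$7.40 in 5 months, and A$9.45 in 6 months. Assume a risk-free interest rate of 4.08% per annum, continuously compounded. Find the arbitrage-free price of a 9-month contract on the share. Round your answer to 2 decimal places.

PV(dividends) I = 6.73·e^(−0.0408·1/12) + 13.24·e^(−0.0408·3/12) + 7.40·e^(−0.0408·5/12) + 9.45·e^(−0.0408·6/12)
I = 6.7072 + 13.1056 + 7.2753 + 9.2592 = 36.3473
F = (S − I)·e^(rT) = (387.94 − 36.3473) · e^(0.0408·9/12)
= 351.5927 · e^0.030600 = 351.5927 × 1.031073 = A$362.52

A$362.52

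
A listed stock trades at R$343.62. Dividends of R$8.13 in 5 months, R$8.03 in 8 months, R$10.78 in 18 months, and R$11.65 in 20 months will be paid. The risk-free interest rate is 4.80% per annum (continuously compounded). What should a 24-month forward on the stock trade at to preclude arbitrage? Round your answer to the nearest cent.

PV(dividends) I = 8.13·e^(−0.0480·5/12) + 8.03·e^(−0.0480·8/12) + 10.78·e^(−0.0480·18/12) + 11.65·e^(−0.0480·20/12)
I = 7.9690 + 7.7771 + 10.0311 + 10.7543 = 36.5315
F = (S − I)·e^(rT) = (343.62 − 36.5315) · e^(0.0480·24/12)
= 307.0885 · e^0.096000 = 307.0885 × 1.100759 = R$338.03

R$338.03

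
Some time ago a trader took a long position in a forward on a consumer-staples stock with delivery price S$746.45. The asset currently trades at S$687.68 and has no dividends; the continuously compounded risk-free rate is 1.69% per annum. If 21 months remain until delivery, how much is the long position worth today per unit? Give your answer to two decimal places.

-S$37.02

Current fair forward for the remaining 21 months: F = S·e^(r·T), r = 0.0169
F = 687.68 · e^(0.0169 × 21/12) = 687.68 × 1.030017 = 708.3221
Value of long forward = (F − K)·e^(−rT) = (708.3221 − 746.45) · e^(−0.0169·21/12)
= -38.1279 × 0.970858 = -37.02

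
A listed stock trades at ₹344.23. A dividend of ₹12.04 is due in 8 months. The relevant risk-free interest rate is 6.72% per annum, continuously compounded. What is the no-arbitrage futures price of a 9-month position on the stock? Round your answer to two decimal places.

₹349.92

PV(dividends) I = 12.04·e^(−0.0672·8/12)
I = 11.5125
F = (S − I)·e^(rT) = (344.23 − 11.5125) · e^(0.0672·9/12)
= 332.7175 · e^0.050400 = 332.7175 × 1.051692 = ₹349.92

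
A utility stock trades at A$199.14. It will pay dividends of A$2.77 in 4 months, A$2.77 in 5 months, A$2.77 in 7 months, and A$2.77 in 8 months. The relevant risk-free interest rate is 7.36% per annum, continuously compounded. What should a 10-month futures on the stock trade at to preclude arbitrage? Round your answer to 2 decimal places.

PV(dividends) I = 2.77·e^(−0.0736·4/12) + 2.77·e^(−0.0736·5/12) + 2.77·e^(−0.0736·7/12) + 2.77·e^(−0.0736·8/12)
I = 2.7029 + 2.6863 + 2.6536 + 2.6374 = 10.6802
F = (S − I)·e^(rT) = (199.14 − 10.6802) · e^(0.0736·10/12)
= 188.4598 · e^0.061333 = 188.4598 × 1.063253 = A$200.38

A$200.38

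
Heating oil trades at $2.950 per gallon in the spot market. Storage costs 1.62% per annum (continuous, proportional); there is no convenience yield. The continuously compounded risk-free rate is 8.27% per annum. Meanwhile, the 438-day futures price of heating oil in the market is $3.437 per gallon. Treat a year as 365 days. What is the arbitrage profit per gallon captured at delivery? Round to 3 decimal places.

$0.115 per gallon

Fair futures: F* = S·e^(carry·T), with carry = (r + u) = 0.0827 + 0.0162 = 0.0989
F* = 2.950 · e^(0.0989 × 438/365) = 2.950 · e^0.118680 = 2.950 × 1.126010 = $3.3217
Market $3.437 > fair $3.3217: forward overpriced → cash-and-carry (buy spot, short the forward).
At maturity, profit = |F_mkt − F*| = |3.437 − 3.3217| = $0.115 per gallon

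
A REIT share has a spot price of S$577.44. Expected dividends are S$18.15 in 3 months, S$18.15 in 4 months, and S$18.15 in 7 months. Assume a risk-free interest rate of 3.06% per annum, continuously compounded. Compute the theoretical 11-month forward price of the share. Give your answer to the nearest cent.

PV(dividends) I = 18.15·e^(−0.0306·3/12) + 18.15·e^(−0.0306·4/12) + 18.15·e^(−0.0306·7/12)
I = 18.0117 + 17.9658 + 17.8289 = 53.8064
F = (S − I)·e^(rT) = (577.44 − 53.8064) · e^(0.0306·11/12)
= 523.6336 · e^0.028050 = 523.6336 × 1.028447 = S$538.53

S$538.53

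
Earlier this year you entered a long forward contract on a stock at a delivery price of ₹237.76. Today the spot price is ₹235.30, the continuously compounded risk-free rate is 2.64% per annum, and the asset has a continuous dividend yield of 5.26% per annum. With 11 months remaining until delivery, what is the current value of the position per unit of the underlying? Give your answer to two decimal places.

-₹7.85

Current fair forward for the remaining 11 months: F = S·e^((r − q)·T), (r − q) = 0.0264 − 0.0526 = -0.0262
F = 235.30 · e^(-0.0262 × 11/12) = 235.30 × 0.976269 = 229.7161
Value of long forward = (F − K)·e^(−rT) = (229.7161 − 237.76) · e^(−0.0264·11/12)
= -8.0439 × 0.976090 = -7.85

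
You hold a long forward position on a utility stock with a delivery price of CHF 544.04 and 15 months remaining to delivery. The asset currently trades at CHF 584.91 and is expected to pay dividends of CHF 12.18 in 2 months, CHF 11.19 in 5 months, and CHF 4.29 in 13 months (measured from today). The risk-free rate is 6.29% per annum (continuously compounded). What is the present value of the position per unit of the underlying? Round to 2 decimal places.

CHF 55.05

PV(remaining dividends) I = 12.18·e^(−0.0629·2/12) + 11.19·e^(−0.0629·5/12) + 4.29·e^(−0.0629·13/12) = 26.9609
Current forward F = (S − I)·e^(rT) = (584.91 − 26.9609)·e^(0.0629·15/12) = 557.9491 × 1.081799 = 603.5888
Value (long) = (F − K)·e^(−rT) = (603.5888 − 544.04) × 0.924387 = 55.0461
Value = CHF 55.05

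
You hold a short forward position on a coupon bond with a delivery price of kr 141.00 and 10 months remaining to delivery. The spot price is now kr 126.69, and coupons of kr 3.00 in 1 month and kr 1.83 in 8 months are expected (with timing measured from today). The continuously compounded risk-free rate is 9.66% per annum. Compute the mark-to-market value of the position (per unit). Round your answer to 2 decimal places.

PV(remaining coupons) I = 3.00·e^(−0.0966·1/12) + 1.83·e^(−0.0966·8/12) = 4.6918
Current forward F = (S − I)·e^(rT) = (126.69 − 4.6918)·e^(0.0966·10/12) = 121.9982 × 1.083829 = 132.2252
Value (long) = (F − K)·e^(−rT) = (132.2252 − 141.00) × 0.922655 = -8.0961
Short position value = −(long value) = kr 8.10

kr 8.10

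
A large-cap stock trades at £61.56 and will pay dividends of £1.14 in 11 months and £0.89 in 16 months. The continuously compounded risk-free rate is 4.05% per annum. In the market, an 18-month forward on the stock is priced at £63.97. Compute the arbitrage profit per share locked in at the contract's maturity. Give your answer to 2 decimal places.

£0.62 per share

PV(dividends) I = 1.14·e^(−0.0405·11/12) + 0.89·e^(−0.0405·16/12) = 1.9417
Fair forward F* = (S − I)·e^(rT) = (61.56 − 1.9417)·e^0.060750 = 59.6183 × 1.062633 = 63.3524
Market £63.97 > fair 63.3524: forward overpriced → cash-and-carry (borrow at r, buy the stock and collect the dividends, short the forward).
Profit at T = |F_mkt − F*| = |63.97 − 63.3524| = £0.62 per share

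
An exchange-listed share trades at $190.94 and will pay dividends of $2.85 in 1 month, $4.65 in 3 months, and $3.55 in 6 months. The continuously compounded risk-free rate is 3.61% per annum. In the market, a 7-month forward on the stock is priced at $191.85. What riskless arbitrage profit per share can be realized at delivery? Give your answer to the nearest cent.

PV(dividends) I = 2.85·e^(−0.0361·1/12) + 4.65·e^(−0.0361·3/12) + 3.55·e^(−0.0361·6/12) = 10.9362
Fair forward F* = (S − I)·e^(rT) = (190.94 − 10.9362)·e^0.021058 = 180.0038 × 1.021281 = 183.8345
Market $191.85 > fair 183.8345: forward overpriced → cash-and-carry (borrow at r, buy the stock and collect the dividends, short the forward).
Profit at T = |F_mkt − F*| = |191.85 − 183.8345| = $8.02 per share

$8.02 per share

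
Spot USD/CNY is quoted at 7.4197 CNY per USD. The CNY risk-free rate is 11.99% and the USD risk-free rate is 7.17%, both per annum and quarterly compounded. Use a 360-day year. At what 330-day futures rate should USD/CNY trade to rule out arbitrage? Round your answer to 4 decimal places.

7.7469

By covered interest parity, F = S · (1+r_CNY/4)^(4T) / (1+r_USD/4)^(4T)
= 7.4197 × 1.114375 / 1.067312 = 7.4197 × 1.044095
F = 7.7469 CNY per USD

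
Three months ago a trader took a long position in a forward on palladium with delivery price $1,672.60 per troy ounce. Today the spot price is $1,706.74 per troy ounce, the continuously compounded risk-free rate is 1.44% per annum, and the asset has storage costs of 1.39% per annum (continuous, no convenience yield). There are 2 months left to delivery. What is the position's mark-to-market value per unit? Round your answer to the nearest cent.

Current fair forward for the remaining 2 months: F = S·e^((r + u)·T), (r + u) = 0.0144 + 0.0139 = 0.0283
F = 1706.74 · e^(0.0283 × 2/12) = 1706.74 × 1.00472781 = 1714.8091
Value of long forward = (F − K)·e^(−rT) = (1714.8091 − 1672.60) · e^(−0.0144·2/12)
= 42.2091 × 0.99760288 = 42.11

$42.11 per troy ounce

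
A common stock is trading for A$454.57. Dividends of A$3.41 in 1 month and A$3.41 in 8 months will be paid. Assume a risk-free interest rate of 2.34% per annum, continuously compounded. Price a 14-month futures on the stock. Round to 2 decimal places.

A$460.20

PV(dividends) I = 3.41·e^(−0.0234·1/12) + 3.41·e^(−0.0234·8/12)
I = 3.4034 + 3.3572 = 6.7606
F = (S − I)·e^(rT) = (454.57 − 6.7606) · e^(0.0234·14/12)
= 447.8094 · e^0.027300 = 447.8094 × 1.027676 = A$460.20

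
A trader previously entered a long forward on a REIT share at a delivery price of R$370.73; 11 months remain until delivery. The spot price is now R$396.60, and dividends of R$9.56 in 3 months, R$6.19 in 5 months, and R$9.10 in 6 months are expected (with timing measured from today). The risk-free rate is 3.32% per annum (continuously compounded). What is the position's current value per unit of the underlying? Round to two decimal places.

PV(remaining dividends) I = 9.56·e^(−0.0332·3/12) + 6.19·e^(−0.0332·5/12) + 9.10·e^(−0.0332·6/12) = 24.5361
Current forward F = (S − I)·e^(rT) = (396.60 − 24.5361)·e^(0.0332·11/12) = 372.0639 × 1.030901 = 383.5610
Value (long) = (F − K)·e^(−rT) = (383.5610 − 370.73) × 0.970025 = 12.4464
Value = R$12.45

R$12.45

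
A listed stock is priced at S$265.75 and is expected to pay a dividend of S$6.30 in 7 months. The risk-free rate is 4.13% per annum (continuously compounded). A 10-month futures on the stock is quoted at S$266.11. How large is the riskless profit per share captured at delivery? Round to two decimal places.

PV(dividends) I = 6.30·e^(−0.0413·7/12) = 6.1500
Fair futures F* = (S − I)·e^(rT) = (265.75 − 6.1500)·e^0.034417 = 259.6000 × 1.035016 = 268.6902
Market S$266.11 < fair 268.6902: forward underpriced → reverse cash-and-carry (short the stock, invest proceeds at r, pay the dividends, go long the forward).
Profit at T = |F_mkt − F*| = |266.11 − 268.6902| = S$2.58 per share

S$2.58 per share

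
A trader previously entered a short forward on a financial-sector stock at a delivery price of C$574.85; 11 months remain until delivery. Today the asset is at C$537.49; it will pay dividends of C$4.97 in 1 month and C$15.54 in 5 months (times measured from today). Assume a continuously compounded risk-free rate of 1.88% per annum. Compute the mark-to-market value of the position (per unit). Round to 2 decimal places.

C$47.92

PV(remaining dividends) I = 4.97·e^(−0.0188·1/12) + 15.54·e^(−0.0188·5/12) = 20.3810
Current forward F = (S − I)·e^(rT) = (537.49 − 20.3810)·e^(0.0188·11/12) = 517.1090 × 1.017383 = 526.0979
Value (long) = (F − K)·e^(−rT) = (526.0979 − 574.85) × 0.982914 = -47.9191
Short position value = −(long value) = C$47.92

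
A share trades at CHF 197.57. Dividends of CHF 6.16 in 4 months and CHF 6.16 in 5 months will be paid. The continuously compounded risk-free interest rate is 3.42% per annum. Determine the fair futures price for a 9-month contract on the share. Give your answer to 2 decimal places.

CHF 190.22

PV(dividends) I = 6.16·e^(−0.0342·4/12) + 6.16·e^(−0.0342·5/12)
I = 6.0902 + 6.0728 = 12.1630
F = (S − I)·e^(rT) = (197.57 − 12.1630) · e^(0.0342·9/12)
= 185.4070 · e^0.025650 = 185.4070 × 1.025982 = CHF 190.22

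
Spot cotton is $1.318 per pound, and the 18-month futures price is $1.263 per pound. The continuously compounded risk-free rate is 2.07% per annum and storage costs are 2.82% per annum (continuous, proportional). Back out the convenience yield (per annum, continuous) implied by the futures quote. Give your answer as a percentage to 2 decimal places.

F = S·e^((r+u−y)T) ⇒ (r+u−y) = ln(F/S)/T
ln(1.263/1.318) = -0.042626; /T ⇒ -0.028417
y = r + u − ln(F/S)/T = 0.0207 + 0.0282 + 0.028417 = 0.077317
y = 7.73%

7.73%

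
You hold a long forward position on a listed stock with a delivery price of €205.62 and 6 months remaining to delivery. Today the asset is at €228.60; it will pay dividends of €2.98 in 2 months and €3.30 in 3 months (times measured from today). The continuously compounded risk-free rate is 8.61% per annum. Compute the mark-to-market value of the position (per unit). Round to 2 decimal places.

€25.48

PV(remaining dividends) I = 2.98·e^(−0.0861·2/12) + 3.30·e^(−0.0861·3/12) = 6.1673
Current forward F = (S − I)·e^(rT) = (228.60 − 6.1673)·e^(0.0861·6/12) = 222.4327 × 1.043990 = 232.2175
Value (long) = (F − K)·e^(−rT) = (232.2175 − 205.62) × 0.957863 = 25.4768
Value = €25.48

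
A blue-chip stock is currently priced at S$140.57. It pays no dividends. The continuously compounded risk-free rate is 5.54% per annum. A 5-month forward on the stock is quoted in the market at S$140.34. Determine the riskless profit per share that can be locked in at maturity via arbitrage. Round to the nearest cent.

S$3.51 per share

Fair forward: F* = S·e^(carry·T), with carry = r = 0.0554
F* = 140.57 · e^(0.0554 × 5/12) = 140.57 · e^0.023083 = 140.57 × 1.023351 = S$143.8525
Market S$140.34 < fair S$143.8525: forward underpriced → reverse cash-and-carry (short spot, go long the forward).
At maturity, profit = |F_mkt − F*| = |140.34 − 143.8525| = S$3.51 per share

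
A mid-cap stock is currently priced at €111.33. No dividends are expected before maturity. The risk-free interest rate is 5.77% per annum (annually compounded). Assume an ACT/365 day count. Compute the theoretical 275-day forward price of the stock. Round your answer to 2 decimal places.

€116.14

F = S · (1+r)^T
= 111.33 × 1.043171
F = €116.14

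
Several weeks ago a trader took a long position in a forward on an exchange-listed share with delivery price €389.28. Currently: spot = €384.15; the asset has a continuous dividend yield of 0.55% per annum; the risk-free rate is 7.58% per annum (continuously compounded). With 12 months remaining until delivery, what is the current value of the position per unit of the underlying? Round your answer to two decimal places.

Current fair forward for the remaining 12 months: F = S·e^((r − q)·T), (r − q) = 0.0758 − 0.0055 = 0.0703
F = 384.15 · e^(0.0703 × 12/12) = 384.15 × 1.072830 = 412.1276
Value of long forward = (F − K)·e^(−rT) = (412.1276 − 389.28) · e^(−0.0758·12/12)
= 22.8476 × 0.927002 = 21.18

€21.18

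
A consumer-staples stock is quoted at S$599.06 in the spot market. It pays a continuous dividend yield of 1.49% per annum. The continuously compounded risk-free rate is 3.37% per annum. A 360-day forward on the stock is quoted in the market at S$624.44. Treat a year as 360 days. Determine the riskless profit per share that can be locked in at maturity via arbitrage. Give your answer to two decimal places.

Fair forward: F* = S·e^(carry·T), with carry = (r − q) = 0.0337 − 0.0149 = 0.0188
F* = 599.06 · e^(0.0188 × 360/360) = 599.06 · e^0.018800 = 599.06 × 1.018978 = S$610.4290
Market S$624.44 > fair S$610.4290: forward overpriced → cash-and-carry (buy spot, short the forward).
At maturity, profit = |F_mkt − F*| = |624.44 − 610.4290| = S$14.01 per share

S$14.01 per share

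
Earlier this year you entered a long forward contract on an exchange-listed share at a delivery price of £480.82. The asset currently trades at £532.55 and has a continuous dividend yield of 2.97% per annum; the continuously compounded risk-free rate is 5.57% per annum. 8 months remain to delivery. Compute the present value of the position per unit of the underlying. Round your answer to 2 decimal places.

Current fair forward for the remaining 8 months: F = S·e^((r − q)·T), (r − q) = 0.0557 − 0.0297 = 0.0260
F = 532.55 · e^(0.0260 × 8/12) = 532.55 × 1.017484 = 541.8611
Value of long forward = (F − K)·e^(−rT) = (541.8611 − 480.82) · e^(−0.0557·8/12)
= 61.0411 × 0.963548 = 58.82

£58.82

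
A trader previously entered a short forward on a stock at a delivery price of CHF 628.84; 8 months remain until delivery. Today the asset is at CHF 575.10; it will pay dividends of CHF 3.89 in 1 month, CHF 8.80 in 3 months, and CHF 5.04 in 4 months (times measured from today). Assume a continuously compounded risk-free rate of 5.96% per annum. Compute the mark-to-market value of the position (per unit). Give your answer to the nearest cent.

PV(remaining dividends) I = 3.89·e^(−0.0596·1/12) + 8.80·e^(−0.0596·3/12) + 5.04·e^(−0.0596·4/12) = 17.4814
Current forward F = (S − I)·e^(rT) = (575.10 − 17.4814)·e^(0.0596·8/12) = 557.6186 × 1.040533 = 580.2206
Value (long) = (F − K)·e^(−rT) = (580.2206 − 628.84) × 0.961046 = -46.7255
Short position value = −(long value) = CHF 46.73

CHF 46.73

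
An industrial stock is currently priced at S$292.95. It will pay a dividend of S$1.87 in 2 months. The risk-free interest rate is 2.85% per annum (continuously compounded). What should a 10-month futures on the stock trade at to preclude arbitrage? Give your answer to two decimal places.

PV(dividends) I = 1.87·e^(−0.0285·2/12)
I = 1.8611
F = (S − I)·e^(rT) = (292.95 − 1.8611) · e^(0.0285·10/12)
= 291.0889 · e^0.023750 = 291.0889 × 1.024034 = S$298.08

S$298.08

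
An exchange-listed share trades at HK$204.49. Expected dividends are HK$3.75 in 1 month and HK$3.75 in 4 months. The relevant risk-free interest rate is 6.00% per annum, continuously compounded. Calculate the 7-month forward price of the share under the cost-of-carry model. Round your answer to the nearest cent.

PV(dividends) I = 3.75·e^(−0.0600·1/12) + 3.75·e^(−0.0600·4/12)
I = 3.7313 + 3.6757 = 7.4070
F = (S − I)·e^(rT) = (204.49 − 7.4070) · e^(0.0600·7/12)
= 197.0830 · e^0.035000 = 197.0830 × 1.035620 = HK$204.10

HK$204.10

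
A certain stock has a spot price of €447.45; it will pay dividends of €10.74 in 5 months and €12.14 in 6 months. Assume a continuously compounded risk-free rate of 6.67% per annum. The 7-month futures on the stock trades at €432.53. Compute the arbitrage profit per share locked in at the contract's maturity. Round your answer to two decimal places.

€9.60 per share

PV(dividends) I = 10.74·e^(−0.0667·5/12) + 12.14·e^(−0.0667·6/12) = 22.1874
Fair futures F* = (S − I)·e^(rT) = (447.45 − 22.1874)·e^0.038908 = 425.2626 × 1.039675 = 442.1349
Market €432.53 < fair 442.1349: forward underpriced → reverse cash-and-carry (short the stock, invest proceeds at r, pay the dividends, go long the forward).
Profit at T = |F_mkt − F*| = |432.53 − 442.1349| = €9.60 per share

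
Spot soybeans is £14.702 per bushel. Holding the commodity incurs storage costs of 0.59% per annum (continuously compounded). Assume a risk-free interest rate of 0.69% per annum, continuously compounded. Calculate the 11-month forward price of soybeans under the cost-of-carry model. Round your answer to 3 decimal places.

Net carry = r + u − y = 0.0069 + 0.0059 − 0.0000 = 0.0128
F = S·e^((r+u−y)T) = 14.702 · e^(0.0128 × 11/12) = 14.702 · e^0.011733
= 14.702 × 1.011802 = £14.876 per bushel

£14.876 per bushel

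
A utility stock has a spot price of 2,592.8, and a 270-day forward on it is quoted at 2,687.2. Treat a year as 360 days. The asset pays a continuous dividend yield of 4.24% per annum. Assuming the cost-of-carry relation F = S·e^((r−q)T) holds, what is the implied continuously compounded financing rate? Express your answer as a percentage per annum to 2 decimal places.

From F = S·e^((r−q)T): (r − q) = ln(F/S)/T
ln(2687.2/2592.8) = ln(1.036409) = 0.035762
(r − q) = 0.035762 / (270/360) = 0.047683
r = ln(F/S)/T + q = 0.047683 + 0.0424 = 0.090083
r = 9.01%

9.01%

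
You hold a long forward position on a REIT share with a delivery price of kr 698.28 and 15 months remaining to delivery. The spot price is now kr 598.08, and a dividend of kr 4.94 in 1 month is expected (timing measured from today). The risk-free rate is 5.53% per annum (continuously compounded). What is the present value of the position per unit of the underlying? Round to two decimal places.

PV(remaining dividends) I = 4.94·e^(−0.0553·1/12) = 4.9173
Current forward F = (S − I)·e^(rT) = (598.08 − 4.9173)·e^(0.0553·15/12) = 593.1627 × 1.071570 = 635.6154
Value (long) = (F − K)·e^(−rT) = (635.6154 − 698.28) × 0.933210 = -58.4792
Value = -kr 58.48

-kr 58.48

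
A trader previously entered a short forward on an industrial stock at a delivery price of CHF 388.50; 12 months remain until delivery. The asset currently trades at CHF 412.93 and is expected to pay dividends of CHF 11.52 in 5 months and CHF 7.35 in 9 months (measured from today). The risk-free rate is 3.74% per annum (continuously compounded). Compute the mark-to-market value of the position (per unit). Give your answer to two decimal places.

-CHF 20.20

PV(remaining dividends) I = 11.52·e^(−0.0374·5/12) + 7.35·e^(−0.0374·9/12) = 18.4886
Current forward F = (S − I)·e^(rT) = (412.93 − 18.4886)·e^(0.0374·12/12) = 394.4414 × 1.038108 = 409.4728
Value (long) = (F − K)·e^(−rT) = (409.4728 − 388.50) × 0.963291 = 20.2029
Short position value = −(long value) = -CHF 20.20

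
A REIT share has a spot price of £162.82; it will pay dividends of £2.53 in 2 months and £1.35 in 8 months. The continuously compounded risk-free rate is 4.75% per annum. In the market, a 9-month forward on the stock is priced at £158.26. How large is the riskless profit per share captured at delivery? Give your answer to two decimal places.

PV(dividends) I = 2.53·e^(−0.0475·2/12) + 1.35·e^(−0.0475·8/12) = 3.8180
Fair forward F* = (S − I)·e^(rT) = (162.82 − 3.8180)·e^0.035625 = 159.0020 × 1.036267 = 164.7685
Market £158.26 < fair 164.7685: forward underpriced → reverse cash-and-carry (short the stock, invest proceeds at r, pay the dividends, go long the forward).
Profit at T = |F_mkt − F*| = |158.26 − 164.7685| = £6.51 per share

£6.51 per share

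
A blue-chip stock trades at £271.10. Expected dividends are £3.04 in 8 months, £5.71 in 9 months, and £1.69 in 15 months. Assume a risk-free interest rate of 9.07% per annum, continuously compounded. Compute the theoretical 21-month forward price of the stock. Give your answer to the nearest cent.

PV(dividends) I = 3.04·e^(−0.0907·8/12) + 5.71·e^(−0.0907·9/12) + 1.69·e^(−0.0907·15/12)
I = 2.8616 + 5.3345 + 1.5089 = 9.7050
F = (S − I)·e^(rT) = (271.10 − 9.7050) · e^(0.0907·21/12)
= 261.3950 · e^0.158725 = 261.3950 × 1.172016 = £306.36

£306.36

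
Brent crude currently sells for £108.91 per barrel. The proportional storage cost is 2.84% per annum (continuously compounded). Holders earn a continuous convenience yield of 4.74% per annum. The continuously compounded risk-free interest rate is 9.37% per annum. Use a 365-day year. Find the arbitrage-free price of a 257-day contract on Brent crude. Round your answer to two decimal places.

£114.79 per barrel

Net carry = r + u − y = 0.0937 + 0.0284 − 0.0474 = 0.0747
F = S·e^((r+u−y)T) = 108.91 · e^(0.0747 × 257/365) = 108.91 · e^0.052597
= 108.91 × 1.054005 = £114.79 per barrel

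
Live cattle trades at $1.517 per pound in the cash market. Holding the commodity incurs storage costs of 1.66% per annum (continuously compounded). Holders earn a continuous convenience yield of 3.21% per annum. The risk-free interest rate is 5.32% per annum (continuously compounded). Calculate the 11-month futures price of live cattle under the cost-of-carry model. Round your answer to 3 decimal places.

$1.570 per pound

Net carry = r + u − y = 0.0532 + 0.0166 − 0.0321 = 0.0377
F = S·e^((r+u−y)T) = 1.517 · e^(0.0377 × 11/12) = 1.517 · e^0.034558
= 1.517 × 1.035162 = $1.570 per pound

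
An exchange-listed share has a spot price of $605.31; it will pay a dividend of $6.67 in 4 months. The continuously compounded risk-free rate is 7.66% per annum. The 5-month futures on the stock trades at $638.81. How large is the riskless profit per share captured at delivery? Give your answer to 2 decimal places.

$20.58 per share

PV(dividends) I = 6.67·e^(−0.0766·4/12) = 6.5018
Fair futures F* = (S − I)·e^(rT) = (605.31 − 6.5018)·e^0.031917 = 598.8082 × 1.032432 = 618.2287
Market $638.81 > fair 618.2287: forward overpriced → cash-and-carry (borrow at r, buy the stock and collect the dividends, short the forward).
Profit at T = |F_mkt − F*| = |638.81 − 618.2287| = $20.58 per share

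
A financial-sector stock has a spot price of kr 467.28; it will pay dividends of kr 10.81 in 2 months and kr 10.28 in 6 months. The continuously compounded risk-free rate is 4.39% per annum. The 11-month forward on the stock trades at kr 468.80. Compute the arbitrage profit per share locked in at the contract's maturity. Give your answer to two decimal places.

kr 3.97 per share

PV(dividends) I = 10.81·e^(−0.0439·2/12) + 10.28·e^(−0.0439·6/12) = 20.7880
Fair forward F* = (S − I)·e^(rT) = (467.28 − 20.7880)·e^0.040242 = 446.4920 × 1.041063 = 464.8263
Market kr 468.80 > fair 464.8263: forward overpriced → cash-and-carry (borrow at r, buy the stock and collect the dividends, short the forward).
Profit at T = |F_mkt − F*| = |468.80 − 464.8263| = kr 3.97 per share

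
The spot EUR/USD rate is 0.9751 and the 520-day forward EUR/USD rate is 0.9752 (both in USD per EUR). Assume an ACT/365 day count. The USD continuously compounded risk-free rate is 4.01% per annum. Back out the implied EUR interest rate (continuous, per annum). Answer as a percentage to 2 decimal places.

F = S·e^((r_USD − r_EUR)T) ⇒ r_EUR = r_USD − ln(F/S)/T
ln(0.9752/0.9751) = 0.000103; /(520/365) = 0.000072
r_EUR = 0.0401 − 0.000072 = 0.040028
r_EUR = 4.00%

4.00%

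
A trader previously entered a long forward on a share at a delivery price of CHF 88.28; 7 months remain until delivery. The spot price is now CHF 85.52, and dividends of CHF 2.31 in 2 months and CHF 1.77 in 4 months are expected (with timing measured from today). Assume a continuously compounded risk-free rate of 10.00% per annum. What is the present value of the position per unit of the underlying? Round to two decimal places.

-CHF 1.74

PV(remaining dividends) I = 2.31·e^(−0.1000·2/12) + 1.77·e^(−0.1000·4/12) = 3.9838
Current forward F = (S − I)·e^(rT) = (85.52 − 3.9838)·e^(0.1000·7/12) = 81.5362 × 1.060068 = 86.4339
Value (long) = (F − K)·e^(−rT) = (86.4339 − 88.28) × 0.943335 = -1.7415
Value = -CHF 1.74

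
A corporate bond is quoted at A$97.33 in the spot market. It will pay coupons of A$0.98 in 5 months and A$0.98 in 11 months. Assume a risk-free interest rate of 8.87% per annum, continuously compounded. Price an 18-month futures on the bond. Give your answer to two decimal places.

A$109.07

PV(coupons) I = 0.98·e^(−0.0887·5/12) + 0.98·e^(−0.0887·11/12)
I = 0.9444 + 0.9035 = 1.8479
F = (S − I)·e^(rT) = (97.33 − 1.8479) · e^(0.0887·18/12)
= 95.4821 · e^0.133050 = 95.4821 × 1.142307 = A$109.07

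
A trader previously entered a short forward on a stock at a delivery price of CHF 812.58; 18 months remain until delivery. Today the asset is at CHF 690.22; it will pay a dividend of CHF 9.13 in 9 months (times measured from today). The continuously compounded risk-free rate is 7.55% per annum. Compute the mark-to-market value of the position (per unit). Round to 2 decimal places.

PV(remaining dividends) I = 9.13·e^(−0.0755·9/12) = 8.6274
Current forward F = (S − I)·e^(rT) = (690.22 − 8.6274)·e^(0.0755·18/12) = 681.5926 × 1.119912 = 763.3237
Value (long) = (F − K)·e^(−rT) = (763.3237 − 812.58) × 0.892927 = -43.9823
Short position value = −(long value) = CHF 43.98

CHF 43.98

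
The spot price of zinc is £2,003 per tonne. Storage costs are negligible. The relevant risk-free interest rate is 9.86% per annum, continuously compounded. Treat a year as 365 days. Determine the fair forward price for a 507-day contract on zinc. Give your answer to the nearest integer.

£2,297 per tonne

F = S·e^(rT) = 2003 · e^(0.0986 × 507/365) = 2003 · e^0.136959
= 2003 × 1.146781 = £2,297 per tonne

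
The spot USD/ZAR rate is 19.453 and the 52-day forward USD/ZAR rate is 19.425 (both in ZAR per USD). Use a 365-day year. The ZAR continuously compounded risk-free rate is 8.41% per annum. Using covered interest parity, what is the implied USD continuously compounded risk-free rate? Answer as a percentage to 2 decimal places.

9.42%

F = S·e^((r_ZAR − r_USD)T) ⇒ r_USD = r_ZAR − ln(F/S)/T
ln(19.425/19.453) = -0.001440; /(52/365) = -0.010108
r_USD = 0.0841 + 0.010108 = 0.094208
r_USD = 9.42%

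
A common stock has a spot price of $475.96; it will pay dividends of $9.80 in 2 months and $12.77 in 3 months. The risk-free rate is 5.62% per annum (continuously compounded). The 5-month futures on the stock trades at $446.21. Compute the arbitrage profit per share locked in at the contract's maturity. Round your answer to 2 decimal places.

PV(dividends) I = 9.80·e^(−0.0562·2/12) + 12.77·e^(−0.0562·3/12) = 22.3005
Fair futures F* = (S − I)·e^(rT) = (475.96 − 22.3005)·e^0.023417 = 453.6595 × 1.023693 = 464.4081
Market $446.21 < fair 464.4081: forward underpriced → reverse cash-and-carry (short the stock, invest proceeds at r, pay the dividends, go long the forward).
Profit at T = |F_mkt − F*| = |446.21 − 464.4081| = $18.20 per share

$18.20 per share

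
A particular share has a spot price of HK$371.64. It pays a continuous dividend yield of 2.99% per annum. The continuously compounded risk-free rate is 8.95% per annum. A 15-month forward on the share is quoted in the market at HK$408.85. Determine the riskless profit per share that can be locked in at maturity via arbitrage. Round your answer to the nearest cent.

HK$8.47 per share

Fair forward: F* = S·e^(carry·T), with carry = (r − q) = 0.0895 − 0.0299 = 0.0596
F* = 371.64 · e^(0.0596 × 15/12) = 371.64 · e^0.074500 = 371.64 × 1.077345 = HK$400.3845
Market HK$408.85 > fair HK$400.3845: forward overpriced → cash-and-carry (buy spot, short the forward).
At maturity, profit = |F_mkt − F*| = |408.85 − 400.3845| = HK$8.47 per share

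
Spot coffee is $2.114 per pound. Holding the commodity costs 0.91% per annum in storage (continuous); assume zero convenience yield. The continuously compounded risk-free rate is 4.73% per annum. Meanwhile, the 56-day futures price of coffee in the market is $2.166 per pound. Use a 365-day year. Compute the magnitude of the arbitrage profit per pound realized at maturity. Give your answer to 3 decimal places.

$0.034 per pound

Fair futures: F* = S·e^(carry·T), with carry = (r + u) = 0.0473 + 0.0091 = 0.0564
F* = 2.114 · e^(0.0564 × 56/365) = 2.114 · e^0.008653 = 2.114 × 1.008691 = $2.1324
Market $2.166 > fair $2.1324: forward overpriced → cash-and-carry (buy spot, short the forward).
At maturity, profit = |F_mkt − F*| = |2.166 − 2.1324| = $0.034 per pound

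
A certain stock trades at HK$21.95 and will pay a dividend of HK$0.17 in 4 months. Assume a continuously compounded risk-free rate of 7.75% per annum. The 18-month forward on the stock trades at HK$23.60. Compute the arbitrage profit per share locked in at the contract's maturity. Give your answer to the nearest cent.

HK$0.87 per share

PV(dividends) I = 0.17·e^(−0.0775·4/12) = 0.1657
Fair forward F* = (S − I)·e^(rT) = (21.95 − 0.1657)·e^0.116250 = 21.7843 × 1.123277 = 24.4698
Market HK$23.60 < fair 24.4698: forward underpriced → reverse cash-and-carry (short the stock, invest proceeds at r, pay the dividends, go long the forward).
Profit at T = |F_mkt − F*| = |23.60 − 24.4698| = HK$0.87 per share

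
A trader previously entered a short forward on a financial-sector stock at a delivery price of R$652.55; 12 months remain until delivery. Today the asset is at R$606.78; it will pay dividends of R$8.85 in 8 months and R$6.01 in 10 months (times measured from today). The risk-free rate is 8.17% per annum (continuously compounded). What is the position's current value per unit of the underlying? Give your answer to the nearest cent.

R$8.57

PV(remaining dividends) I = 8.85·e^(−0.0817·8/12) + 6.01·e^(−0.0817·10/12) = 13.9953
Current forward F = (S − I)·e^(rT) = (606.78 − 13.9953)·e^(0.0817·12/12) = 592.7847 × 1.085130 = 643.2485
Value (long) = (F − K)·e^(−rT) = (643.2485 − 652.55) × 0.921548 = -8.5718
Short position value = −(long value) = R$8.57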